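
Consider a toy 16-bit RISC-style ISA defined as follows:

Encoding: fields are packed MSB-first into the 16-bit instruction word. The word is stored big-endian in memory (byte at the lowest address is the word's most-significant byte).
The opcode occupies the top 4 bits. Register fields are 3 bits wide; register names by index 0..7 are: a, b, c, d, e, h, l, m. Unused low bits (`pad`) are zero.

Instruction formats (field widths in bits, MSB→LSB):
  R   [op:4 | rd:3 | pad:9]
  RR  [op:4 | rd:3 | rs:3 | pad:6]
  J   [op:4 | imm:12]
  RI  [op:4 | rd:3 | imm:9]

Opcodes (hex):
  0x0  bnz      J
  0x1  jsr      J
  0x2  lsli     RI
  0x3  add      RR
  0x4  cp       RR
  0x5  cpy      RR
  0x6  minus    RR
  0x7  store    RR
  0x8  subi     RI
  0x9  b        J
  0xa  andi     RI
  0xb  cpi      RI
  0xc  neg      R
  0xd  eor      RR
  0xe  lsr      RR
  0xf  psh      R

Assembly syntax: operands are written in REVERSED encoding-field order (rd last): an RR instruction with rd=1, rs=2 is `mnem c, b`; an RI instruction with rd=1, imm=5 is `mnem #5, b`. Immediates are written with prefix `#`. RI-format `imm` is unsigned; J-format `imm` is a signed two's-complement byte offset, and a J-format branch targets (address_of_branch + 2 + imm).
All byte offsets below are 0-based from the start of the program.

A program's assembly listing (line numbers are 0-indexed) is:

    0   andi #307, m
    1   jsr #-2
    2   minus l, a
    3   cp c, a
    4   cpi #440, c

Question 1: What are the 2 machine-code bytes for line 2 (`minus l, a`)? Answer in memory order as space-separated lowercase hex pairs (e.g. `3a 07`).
61 80

2. minus fields op=0x6:4|rd=0:3|rs=6:3|pad=0:6 → word 6180h → 61 80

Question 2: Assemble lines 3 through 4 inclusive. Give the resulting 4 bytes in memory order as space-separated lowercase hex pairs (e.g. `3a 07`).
line 3 (cp): pack op=0x4:4|rd=0:3|rs=2:3|pad=0:6 = 0x4080; big→ 40 80
line 4 (cpi): pack op=0xb:4|rd=2:3|imm=440:9 = 0xb5b8; big→ b5 b8

40 80 b5 b8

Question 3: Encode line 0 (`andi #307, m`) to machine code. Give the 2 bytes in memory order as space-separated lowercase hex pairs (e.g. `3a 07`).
af 33

0. andi fields op=0xa:4|rd=7:3|imm=307:9 → word af33h → af 33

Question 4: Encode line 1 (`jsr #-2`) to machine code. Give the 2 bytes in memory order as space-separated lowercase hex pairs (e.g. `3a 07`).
1f fe

line 1 (jsr): pack op=0x1:4|imm=-2:12 = 0x1ffe; big→ 1f fe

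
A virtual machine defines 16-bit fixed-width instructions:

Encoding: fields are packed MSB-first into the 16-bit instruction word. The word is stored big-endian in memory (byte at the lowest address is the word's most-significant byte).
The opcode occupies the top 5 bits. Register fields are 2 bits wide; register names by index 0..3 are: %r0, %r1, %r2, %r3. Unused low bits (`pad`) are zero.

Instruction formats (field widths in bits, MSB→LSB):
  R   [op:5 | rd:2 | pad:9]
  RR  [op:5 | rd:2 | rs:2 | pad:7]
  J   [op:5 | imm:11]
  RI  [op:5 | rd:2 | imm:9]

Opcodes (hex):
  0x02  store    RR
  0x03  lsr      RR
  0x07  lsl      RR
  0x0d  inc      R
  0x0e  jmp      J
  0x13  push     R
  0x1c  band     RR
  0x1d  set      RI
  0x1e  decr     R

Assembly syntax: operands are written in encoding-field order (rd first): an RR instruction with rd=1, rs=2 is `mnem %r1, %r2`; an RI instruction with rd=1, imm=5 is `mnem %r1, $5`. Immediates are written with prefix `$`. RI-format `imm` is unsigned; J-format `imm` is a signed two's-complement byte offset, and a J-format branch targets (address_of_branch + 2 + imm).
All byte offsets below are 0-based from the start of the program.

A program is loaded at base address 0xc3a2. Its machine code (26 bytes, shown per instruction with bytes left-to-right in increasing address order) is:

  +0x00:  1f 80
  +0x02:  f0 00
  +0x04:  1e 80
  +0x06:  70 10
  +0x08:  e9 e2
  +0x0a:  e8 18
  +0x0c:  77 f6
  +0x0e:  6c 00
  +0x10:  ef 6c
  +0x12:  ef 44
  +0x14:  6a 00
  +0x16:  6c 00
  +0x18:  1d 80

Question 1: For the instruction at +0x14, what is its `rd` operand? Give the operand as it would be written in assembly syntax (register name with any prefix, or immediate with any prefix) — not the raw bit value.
off 0x14: read 6a 00 as big → 0x6a00
  top 5b → 0xd → inc [R]
  rd: (w>>9)&0x3=0x1 → %r1

%r1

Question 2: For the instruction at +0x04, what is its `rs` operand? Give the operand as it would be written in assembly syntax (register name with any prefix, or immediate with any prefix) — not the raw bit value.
%r1

+0x04: 1e 80 ⇒ word 0x1e80 (big)
  op=0x1e80>>11=0x3 ⇒ lsr (RR)
  rd: (w>>9)&0x3=0x3 → %r3
  rs: (w>>7)&0x3=0x1 → %r1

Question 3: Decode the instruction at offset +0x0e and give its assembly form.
inc %r2

[0e] 6c 00 → 0x6c00
  opcode bits[15:11]=0xd: inc/R
  [10:9] rd=2 = %r2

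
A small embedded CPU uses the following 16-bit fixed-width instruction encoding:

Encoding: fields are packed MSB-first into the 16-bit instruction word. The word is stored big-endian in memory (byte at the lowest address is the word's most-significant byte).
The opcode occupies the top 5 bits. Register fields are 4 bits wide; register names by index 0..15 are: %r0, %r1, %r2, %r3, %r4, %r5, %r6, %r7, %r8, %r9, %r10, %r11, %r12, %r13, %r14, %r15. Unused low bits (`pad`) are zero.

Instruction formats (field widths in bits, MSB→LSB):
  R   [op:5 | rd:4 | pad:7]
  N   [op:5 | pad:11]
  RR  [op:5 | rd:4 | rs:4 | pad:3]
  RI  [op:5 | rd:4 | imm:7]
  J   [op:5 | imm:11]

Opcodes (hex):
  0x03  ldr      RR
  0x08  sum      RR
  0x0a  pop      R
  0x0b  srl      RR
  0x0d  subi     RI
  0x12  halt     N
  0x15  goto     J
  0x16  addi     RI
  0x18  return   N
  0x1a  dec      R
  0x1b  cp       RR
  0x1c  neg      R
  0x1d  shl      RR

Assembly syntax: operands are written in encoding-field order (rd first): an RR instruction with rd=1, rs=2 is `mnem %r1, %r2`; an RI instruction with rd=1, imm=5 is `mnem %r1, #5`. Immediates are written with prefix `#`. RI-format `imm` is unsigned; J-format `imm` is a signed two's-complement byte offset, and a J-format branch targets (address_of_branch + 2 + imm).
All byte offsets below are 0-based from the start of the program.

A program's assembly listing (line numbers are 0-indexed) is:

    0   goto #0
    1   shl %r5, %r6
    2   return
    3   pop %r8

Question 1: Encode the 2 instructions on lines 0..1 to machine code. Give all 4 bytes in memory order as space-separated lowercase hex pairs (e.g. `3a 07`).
a8 00 ea b0

L0: goto op=0x15:5|imm=0:11 ⇒ 0xa800 ⇒ big a8 00
L1: shl op=0x1d:5|rd=5:4|rs=6:4|pad=0:3 ⇒ 0xeab0 ⇒ big ea b0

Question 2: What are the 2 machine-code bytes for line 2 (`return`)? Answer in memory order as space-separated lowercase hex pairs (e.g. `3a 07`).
c0 00

line 2 (return): pack op=0x18:5|pad=0:11 = 0xc000; big→ c0 00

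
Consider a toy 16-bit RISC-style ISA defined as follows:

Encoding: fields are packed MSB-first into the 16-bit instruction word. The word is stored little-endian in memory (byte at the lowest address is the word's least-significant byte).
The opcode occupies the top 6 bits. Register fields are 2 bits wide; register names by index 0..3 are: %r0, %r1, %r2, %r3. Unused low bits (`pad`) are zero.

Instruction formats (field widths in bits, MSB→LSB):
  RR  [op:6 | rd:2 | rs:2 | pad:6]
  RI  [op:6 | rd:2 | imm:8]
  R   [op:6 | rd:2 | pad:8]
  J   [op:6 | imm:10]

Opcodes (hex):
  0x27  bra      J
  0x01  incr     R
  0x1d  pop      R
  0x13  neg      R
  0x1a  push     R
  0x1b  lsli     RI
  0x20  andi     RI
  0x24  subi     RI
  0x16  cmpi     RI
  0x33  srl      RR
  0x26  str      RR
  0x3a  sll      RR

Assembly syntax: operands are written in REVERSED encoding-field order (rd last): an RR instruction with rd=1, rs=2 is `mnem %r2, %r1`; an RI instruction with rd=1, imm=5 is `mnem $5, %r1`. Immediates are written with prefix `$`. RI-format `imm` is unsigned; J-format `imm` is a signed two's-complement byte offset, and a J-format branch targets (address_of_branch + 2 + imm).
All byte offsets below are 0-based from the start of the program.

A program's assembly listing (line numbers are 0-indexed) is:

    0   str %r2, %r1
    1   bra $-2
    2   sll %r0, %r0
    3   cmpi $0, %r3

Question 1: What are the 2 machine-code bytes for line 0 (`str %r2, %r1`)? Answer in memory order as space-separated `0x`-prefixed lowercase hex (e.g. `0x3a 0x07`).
L0: str op=0x26:6|rd=1:2|rs=2:2|pad=0:6 ⇒ 0x9980 ⇒ little 80 99

0x80 0x99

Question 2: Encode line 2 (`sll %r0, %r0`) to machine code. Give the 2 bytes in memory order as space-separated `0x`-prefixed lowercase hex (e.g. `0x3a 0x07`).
0x00 0xe8

line 2 (sll): pack op=0x3a:6|rd=0:2|rs=0:2|pad=0:6 = 0xe800; little→ 00 e8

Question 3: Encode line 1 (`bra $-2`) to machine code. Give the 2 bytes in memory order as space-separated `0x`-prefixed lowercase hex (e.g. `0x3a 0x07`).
0xfe 0x9f

L1: bra op=0x27:6|imm=-2:10 ⇒ 0x9ffe ⇒ little fe 9f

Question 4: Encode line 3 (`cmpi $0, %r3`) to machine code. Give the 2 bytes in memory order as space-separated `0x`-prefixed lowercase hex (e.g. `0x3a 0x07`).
0x00 0x5b

line 3 (cmpi): pack op=0x16:6|rd=3:2|imm=0:8 = 0x5b00; little→ 00 5b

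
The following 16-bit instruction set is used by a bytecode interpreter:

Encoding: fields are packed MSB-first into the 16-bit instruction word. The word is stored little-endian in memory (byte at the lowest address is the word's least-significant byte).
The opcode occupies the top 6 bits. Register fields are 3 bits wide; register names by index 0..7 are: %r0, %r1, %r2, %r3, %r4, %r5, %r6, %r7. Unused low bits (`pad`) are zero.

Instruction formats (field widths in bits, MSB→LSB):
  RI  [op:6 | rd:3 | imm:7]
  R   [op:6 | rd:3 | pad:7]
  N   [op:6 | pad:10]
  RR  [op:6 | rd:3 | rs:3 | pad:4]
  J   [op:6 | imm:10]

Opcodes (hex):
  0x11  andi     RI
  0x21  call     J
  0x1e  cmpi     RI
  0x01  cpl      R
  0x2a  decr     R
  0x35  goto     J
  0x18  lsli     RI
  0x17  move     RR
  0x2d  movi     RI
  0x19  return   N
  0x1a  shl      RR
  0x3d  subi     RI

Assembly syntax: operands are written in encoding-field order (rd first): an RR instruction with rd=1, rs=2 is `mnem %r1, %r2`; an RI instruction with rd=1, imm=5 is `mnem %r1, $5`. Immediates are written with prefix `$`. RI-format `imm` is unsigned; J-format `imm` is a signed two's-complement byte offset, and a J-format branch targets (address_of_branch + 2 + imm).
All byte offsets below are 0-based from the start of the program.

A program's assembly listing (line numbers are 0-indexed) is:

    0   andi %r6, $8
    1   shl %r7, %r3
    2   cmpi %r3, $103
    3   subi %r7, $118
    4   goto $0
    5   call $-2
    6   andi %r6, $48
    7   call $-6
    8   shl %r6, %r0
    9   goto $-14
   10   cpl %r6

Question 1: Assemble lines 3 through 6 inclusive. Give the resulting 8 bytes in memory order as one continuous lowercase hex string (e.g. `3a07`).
3. subi fields op=0x3d:6|rd=7:3|imm=118:7 → word f7f6h → f6 f7
4. goto fields op=0x35:6|imm=0:10 → word d400h → 00 d4
5. call fields op=0x21:6|imm=-2:10 → word 87feh → fe 87
6. andi fields op=0x11:6|rd=6:3|imm=48:7 → word 4730h → 30 47

f6f700d4fe873047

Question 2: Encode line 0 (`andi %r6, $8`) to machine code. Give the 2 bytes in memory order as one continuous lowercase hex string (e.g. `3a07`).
0847

L0: andi op=0x11:6|rd=6:3|imm=8:7 ⇒ 0x4708 ⇒ little 08 47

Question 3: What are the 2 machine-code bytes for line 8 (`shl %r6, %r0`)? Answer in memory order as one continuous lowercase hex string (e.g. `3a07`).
line 8 (shl): pack op=0x1a:6|rd=6:3|rs=0:3|pad=0:4 = 0x6b00; little→ 00 6b

006b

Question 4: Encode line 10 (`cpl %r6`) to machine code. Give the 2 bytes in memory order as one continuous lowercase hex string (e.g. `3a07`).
line 10 (cpl): pack op=0x1:6|rd=6:3|pad=0:7 = 0x0700; little→ 00 07

0007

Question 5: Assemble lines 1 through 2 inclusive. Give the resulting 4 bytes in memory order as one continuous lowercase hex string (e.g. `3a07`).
b06be779

L1: shl op=0x1a:6|rd=7:3|rs=3:3|pad=0:4 ⇒ 0x6bb0 ⇒ little b0 6b
L2: cmpi op=0x1e:6|rd=3:3|imm=103:7 ⇒ 0x79e7 ⇒ little e7 79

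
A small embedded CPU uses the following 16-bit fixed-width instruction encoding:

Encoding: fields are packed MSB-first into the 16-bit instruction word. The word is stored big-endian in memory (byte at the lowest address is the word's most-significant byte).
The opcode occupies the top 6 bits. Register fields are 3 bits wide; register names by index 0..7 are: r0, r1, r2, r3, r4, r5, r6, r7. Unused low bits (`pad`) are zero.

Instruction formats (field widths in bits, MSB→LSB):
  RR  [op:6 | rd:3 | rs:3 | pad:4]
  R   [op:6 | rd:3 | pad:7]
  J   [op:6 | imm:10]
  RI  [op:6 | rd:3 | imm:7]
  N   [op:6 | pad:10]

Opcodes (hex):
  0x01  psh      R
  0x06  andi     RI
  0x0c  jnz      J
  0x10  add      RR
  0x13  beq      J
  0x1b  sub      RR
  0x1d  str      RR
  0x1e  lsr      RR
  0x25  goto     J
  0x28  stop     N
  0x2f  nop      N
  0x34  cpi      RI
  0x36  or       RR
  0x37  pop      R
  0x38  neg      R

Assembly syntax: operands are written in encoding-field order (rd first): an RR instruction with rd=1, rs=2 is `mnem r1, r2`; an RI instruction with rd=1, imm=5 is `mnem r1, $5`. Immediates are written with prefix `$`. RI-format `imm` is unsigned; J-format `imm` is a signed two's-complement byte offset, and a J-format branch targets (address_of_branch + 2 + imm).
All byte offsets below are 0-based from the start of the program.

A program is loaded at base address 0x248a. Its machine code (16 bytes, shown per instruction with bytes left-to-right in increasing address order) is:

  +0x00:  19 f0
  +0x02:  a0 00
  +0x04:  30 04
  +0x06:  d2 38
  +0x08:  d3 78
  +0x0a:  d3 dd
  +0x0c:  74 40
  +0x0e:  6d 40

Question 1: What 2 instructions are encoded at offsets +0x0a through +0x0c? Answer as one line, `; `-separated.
cpi r7, $93; str r0, r4

+0x0a: d3 dd ⇒ word 0xd3dd (big)
  top 6b → 0x34 → cpi [RI]
  rd@[9:7]=0x7 ⇒ r7
  imm@[6:0]=0x5d ⇒ $93
+0x0c: 74 40 ⇒ word 0x7440 (big)
  top 6b → 0x1d → str [RR]
  rd@[9:7]=0x0 ⇒ r0
  rs@[6:4]=0x4 ⇒ r4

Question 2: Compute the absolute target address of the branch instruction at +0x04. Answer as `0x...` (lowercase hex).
0x2494

[04] 30 04 → 0x3004
  opcode bits[15:10]=0xc: jnz/J
  imm: (w>>0)&0x3ff=0x4 → $4
  target = base 0x248a + off 0x04 + 2 + imm 4 = 0x2494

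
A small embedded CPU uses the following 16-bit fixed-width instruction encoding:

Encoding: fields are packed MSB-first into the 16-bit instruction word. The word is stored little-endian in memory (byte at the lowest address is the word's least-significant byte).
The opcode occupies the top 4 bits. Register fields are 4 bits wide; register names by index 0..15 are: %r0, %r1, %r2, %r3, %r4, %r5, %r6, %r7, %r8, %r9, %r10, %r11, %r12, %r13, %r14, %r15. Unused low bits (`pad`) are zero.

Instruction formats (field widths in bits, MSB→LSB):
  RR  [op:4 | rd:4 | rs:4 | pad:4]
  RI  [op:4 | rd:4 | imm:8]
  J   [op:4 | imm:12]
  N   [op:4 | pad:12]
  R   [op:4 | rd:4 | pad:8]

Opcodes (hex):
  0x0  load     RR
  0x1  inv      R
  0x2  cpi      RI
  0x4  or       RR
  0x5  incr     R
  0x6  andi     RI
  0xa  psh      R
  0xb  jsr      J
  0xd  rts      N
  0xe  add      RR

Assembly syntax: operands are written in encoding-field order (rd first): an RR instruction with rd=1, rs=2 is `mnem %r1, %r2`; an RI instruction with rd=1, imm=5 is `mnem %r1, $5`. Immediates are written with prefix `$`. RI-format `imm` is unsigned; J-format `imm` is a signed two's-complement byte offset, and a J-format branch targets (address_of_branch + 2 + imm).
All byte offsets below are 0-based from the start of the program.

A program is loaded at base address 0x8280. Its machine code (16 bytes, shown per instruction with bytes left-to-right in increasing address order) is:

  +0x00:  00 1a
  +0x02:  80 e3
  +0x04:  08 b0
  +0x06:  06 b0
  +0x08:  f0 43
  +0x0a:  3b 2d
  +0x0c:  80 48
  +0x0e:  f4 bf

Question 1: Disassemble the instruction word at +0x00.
inv %r10

[00] 00 1a → 0x1a00
  op=0x1a00>>12=0x1 ⇒ inv (R)
  [11:8] rd=10 = %r10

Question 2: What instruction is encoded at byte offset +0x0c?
[0c] 80 48 → 0x4880
  top 4b → 0x4 → or [RR]
  [11:8] rd=8 = %r8
  [7:4] rs=8 = %r8

or %r8, %r8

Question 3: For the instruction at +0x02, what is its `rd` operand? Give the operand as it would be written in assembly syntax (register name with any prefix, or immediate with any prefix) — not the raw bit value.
%r3

+0x02: 80 e3 ⇒ word 0xe380 (little)
  opcode bits[15:12]=0xe: add/RR
  rd@[11:8]=0x3 ⇒ %r3
  rs@[7:4]=0x8 ⇒ %r8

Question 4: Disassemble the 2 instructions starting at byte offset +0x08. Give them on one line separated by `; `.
or %r3, %r15; cpi %r13, $59

off 0x08: read f0 43 as little → 0x43f0
  top 4b → 0x4 → or [RR]
  rd@[11:8]=0x3 ⇒ %r3
  rs@[7:4]=0xf ⇒ %r15
off 0x0a: read 3b 2d as little → 0x2d3b
  top 4b → 0x2 → cpi [RI]
  rd@[11:8]=0xd ⇒ %r13
  imm@[7:0]=0x3b ⇒ $59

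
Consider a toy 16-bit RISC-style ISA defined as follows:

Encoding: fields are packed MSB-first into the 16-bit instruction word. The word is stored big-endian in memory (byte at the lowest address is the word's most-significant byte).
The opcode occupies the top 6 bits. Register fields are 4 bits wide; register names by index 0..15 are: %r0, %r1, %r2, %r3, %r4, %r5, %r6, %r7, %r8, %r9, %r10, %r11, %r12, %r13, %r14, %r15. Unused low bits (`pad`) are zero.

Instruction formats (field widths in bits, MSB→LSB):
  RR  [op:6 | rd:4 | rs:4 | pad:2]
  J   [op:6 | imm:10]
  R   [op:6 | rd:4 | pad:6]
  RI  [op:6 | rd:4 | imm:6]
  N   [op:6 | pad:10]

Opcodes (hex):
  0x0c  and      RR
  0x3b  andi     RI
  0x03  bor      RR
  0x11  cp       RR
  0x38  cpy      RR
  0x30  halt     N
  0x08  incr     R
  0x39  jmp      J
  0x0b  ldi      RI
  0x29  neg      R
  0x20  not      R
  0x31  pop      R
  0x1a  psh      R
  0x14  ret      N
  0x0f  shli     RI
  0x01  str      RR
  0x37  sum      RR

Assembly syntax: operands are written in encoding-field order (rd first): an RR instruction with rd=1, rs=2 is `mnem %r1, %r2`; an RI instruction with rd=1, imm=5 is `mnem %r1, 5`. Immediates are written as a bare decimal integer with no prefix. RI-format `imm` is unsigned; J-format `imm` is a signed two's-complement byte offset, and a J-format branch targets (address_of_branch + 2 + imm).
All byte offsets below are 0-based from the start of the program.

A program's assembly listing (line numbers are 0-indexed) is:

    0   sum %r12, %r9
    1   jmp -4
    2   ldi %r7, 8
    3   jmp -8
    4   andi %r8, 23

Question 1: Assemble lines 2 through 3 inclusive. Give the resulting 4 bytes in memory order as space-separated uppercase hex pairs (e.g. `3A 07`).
2D C8 E7 F8

2. ldi fields op=0xb:6|rd=7:4|imm=8:6 → word 2dc8h → 2d c8
3. jmp fields op=0x39:6|imm=-8:10 → word e7f8h → e7 f8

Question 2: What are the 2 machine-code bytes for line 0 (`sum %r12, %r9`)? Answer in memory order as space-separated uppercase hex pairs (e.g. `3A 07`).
L0: sum op=0x37:6|rd=12:4|rs=9:4|pad=0:2 ⇒ 0xdf24 ⇒ big df 24

DF 24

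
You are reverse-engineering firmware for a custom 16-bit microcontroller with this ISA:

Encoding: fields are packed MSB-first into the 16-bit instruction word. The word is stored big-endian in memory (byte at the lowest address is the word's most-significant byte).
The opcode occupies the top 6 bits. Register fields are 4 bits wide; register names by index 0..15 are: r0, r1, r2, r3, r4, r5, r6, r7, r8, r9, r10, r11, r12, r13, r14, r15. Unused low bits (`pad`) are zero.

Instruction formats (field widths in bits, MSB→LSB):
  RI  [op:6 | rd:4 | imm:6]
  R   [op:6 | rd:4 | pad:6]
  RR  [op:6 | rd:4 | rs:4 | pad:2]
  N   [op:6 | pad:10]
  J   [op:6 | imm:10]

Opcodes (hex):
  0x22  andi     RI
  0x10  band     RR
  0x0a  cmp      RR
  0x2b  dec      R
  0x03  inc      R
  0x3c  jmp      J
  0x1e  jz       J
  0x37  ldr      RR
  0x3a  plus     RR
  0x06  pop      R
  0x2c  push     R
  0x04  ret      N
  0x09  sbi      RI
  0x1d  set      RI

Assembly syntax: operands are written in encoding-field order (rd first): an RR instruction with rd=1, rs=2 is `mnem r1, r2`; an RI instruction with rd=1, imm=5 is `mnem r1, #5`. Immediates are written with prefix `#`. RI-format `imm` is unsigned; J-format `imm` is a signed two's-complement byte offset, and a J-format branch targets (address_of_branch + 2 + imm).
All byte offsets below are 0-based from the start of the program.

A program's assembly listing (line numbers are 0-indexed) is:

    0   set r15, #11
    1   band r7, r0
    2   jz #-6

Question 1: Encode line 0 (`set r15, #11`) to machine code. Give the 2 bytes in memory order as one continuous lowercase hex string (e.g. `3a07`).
77cb

line 0 (set): pack op=0x1d:6|rd=15:4|imm=11:6 = 0x77cb; big→ 77 cb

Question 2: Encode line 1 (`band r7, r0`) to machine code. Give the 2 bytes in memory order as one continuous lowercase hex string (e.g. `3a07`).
41c0

line 1 (band): pack op=0x10:6|rd=7:4|rs=0:4|pad=0:2 = 0x41c0; big→ 41 c0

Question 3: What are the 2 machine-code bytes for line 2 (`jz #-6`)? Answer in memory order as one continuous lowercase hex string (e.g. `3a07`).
7bfa

L2: jz op=0x1e:6|imm=-6:10 ⇒ 0x7bfa ⇒ big 7b fa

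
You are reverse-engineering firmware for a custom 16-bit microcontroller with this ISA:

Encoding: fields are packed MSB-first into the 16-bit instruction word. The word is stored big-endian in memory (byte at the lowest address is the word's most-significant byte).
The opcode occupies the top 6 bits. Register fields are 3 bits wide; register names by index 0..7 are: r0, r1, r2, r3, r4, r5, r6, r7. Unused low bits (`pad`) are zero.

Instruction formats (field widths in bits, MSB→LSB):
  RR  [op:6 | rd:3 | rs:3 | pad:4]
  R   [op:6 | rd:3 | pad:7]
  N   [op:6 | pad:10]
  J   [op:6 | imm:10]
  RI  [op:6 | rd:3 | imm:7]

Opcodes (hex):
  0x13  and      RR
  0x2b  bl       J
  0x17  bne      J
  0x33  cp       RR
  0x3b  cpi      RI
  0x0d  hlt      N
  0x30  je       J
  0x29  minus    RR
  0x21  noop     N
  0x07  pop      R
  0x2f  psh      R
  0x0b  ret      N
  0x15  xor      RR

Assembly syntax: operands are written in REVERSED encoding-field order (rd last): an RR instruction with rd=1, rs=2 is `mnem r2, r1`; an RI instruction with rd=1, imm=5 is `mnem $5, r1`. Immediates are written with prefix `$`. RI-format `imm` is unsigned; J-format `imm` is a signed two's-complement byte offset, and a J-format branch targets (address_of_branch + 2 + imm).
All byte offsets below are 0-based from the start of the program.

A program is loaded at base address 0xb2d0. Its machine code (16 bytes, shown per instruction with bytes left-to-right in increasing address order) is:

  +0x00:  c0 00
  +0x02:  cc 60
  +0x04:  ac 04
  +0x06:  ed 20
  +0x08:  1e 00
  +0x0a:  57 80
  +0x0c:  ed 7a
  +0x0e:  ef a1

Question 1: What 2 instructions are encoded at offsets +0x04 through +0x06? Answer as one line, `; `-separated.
bl $4; cpi $32, r2

+0x04: ac 04 ⇒ word 0xac04 (big)
  op=0xac04>>10=0x2b ⇒ bl (J)
  [9:0] imm=4 = $4
+0x06: ed 20 ⇒ word 0xed20 (big)
  op=0xed20>>10=0x3b ⇒ cpi (RI)
  [9:7] rd=2 = r2
  [6:0] imm=32 = $32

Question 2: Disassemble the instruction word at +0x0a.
xor r0, r7

+0x0a: 57 80 ⇒ word 0x5780 (big)
  top 6b → 0x15 → xor [RR]
  [9:7] rd=7 = r7
  [6:4] rs=0 = r0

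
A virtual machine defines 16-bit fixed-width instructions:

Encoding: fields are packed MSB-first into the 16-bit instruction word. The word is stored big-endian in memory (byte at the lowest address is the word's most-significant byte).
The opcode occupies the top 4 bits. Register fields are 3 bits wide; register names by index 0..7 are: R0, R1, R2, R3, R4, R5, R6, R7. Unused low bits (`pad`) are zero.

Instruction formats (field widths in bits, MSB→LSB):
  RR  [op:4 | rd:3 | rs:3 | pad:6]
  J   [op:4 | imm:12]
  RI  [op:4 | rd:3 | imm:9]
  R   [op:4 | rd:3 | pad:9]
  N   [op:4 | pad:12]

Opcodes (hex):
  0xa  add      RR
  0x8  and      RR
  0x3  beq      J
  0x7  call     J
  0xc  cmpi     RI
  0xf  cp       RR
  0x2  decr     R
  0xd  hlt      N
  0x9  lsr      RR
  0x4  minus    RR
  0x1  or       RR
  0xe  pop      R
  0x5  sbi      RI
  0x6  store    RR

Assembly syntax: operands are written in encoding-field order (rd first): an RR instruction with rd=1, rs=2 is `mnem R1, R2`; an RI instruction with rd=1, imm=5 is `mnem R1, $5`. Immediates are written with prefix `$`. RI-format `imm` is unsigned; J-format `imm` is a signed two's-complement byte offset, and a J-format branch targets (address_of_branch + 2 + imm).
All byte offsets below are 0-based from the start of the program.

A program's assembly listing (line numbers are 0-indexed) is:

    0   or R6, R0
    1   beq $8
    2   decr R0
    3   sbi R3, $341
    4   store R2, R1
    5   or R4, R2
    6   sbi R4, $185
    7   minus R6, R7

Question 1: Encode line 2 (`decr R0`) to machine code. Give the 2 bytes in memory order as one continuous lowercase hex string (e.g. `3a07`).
2000

line 2 (decr): pack op=0x2:4|rd=0:3|pad=0:9 = 0x2000; big→ 20 00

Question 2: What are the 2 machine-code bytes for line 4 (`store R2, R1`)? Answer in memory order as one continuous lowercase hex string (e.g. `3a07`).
6440

4. store fields op=0x6:4|rd=2:3|rs=1:3|pad=0:6 → word 6440h → 64 40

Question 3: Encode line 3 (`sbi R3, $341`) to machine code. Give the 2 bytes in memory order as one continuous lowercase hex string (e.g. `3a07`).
L3: sbi op=0x5:4|rd=3:3|imm=341:9 ⇒ 0x5755 ⇒ big 57 55

5755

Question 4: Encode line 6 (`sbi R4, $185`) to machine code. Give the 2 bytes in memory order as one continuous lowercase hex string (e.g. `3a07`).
58b9

line 6 (sbi): pack op=0x5:4|rd=4:3|imm=185:9 = 0x58b9; big→ 58 b9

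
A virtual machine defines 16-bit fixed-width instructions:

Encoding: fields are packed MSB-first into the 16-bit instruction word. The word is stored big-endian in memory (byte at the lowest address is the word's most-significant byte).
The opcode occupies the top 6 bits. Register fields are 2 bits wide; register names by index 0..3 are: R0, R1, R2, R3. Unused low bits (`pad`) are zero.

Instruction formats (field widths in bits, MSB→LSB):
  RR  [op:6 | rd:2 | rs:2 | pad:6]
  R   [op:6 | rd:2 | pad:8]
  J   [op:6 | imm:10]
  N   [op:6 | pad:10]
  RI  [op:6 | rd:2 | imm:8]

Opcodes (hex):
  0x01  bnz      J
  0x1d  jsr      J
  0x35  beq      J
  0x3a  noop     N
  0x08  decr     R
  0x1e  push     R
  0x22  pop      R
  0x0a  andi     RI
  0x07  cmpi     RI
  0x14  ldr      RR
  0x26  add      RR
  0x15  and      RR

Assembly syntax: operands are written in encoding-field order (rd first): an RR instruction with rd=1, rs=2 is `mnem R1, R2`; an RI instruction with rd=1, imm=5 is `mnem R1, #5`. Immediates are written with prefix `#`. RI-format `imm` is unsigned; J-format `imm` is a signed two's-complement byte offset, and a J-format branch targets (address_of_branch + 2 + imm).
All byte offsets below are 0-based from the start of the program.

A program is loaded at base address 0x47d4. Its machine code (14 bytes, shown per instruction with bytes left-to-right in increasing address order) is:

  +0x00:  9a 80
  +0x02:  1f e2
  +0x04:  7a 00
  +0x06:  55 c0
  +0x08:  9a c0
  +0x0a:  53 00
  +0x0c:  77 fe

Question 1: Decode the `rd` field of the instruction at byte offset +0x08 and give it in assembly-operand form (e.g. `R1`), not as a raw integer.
off 0x08: read 9a c0 as big → 0x9ac0
  top 6b → 0x26 → add [RR]
  [9:8] rd=2 = R2
  [7:6] rs=3 = R3

R2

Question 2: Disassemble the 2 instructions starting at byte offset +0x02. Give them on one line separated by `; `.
cmpi R3, #226; push R2

[02] 1f e2 → 0x1fe2
  opcode bits[15:10]=0x7: cmpi/RI
  rd: (w>>8)&0x3=0x3 → R3
  imm: (w>>0)&0xff=0xe2 → #226
[04] 7a 00 → 0x7a00
  opcode bits[15:10]=0x1e: push/R
  rd: (w>>8)&0x3=0x2 → R2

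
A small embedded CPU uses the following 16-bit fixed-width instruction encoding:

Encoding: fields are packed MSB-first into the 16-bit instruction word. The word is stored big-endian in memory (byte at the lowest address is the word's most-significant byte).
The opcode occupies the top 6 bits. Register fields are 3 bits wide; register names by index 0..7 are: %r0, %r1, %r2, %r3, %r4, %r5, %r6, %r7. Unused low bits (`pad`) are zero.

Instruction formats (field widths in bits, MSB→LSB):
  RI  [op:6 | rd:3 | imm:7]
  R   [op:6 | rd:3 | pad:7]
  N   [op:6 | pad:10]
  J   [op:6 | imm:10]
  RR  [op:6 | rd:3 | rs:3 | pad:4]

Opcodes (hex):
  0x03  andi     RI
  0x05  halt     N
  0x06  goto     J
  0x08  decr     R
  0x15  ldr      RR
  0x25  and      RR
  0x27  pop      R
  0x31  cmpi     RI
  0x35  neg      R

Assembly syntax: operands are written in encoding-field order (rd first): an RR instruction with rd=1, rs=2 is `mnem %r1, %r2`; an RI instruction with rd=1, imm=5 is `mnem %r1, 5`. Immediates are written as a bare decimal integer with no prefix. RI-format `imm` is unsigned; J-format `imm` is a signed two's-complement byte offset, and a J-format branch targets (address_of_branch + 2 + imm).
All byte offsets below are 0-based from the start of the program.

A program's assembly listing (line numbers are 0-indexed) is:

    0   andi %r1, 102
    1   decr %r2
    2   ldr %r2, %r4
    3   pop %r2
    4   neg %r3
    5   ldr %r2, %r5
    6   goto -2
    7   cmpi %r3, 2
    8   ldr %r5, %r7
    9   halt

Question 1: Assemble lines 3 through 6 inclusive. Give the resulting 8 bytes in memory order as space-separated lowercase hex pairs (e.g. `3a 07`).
9d 00 d5 80 55 50 1b fe

line 3 (pop): pack op=0x27:6|rd=2:3|pad=0:7 = 0x9d00; big→ 9d 00
line 4 (neg): pack op=0x35:6|rd=3:3|pad=0:7 = 0xd580; big→ d5 80
line 5 (ldr): pack op=0x15:6|rd=2:3|rs=5:3|pad=0:4 = 0x5550; big→ 55 50
line 6 (goto): pack op=0x6:6|imm=-2:10 = 0x1bfe; big→ 1b fe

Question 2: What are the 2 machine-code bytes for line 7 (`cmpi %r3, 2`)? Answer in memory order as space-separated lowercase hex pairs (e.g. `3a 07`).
c5 82

L7: cmpi op=0x31:6|rd=3:3|imm=2:7 ⇒ 0xc582 ⇒ big c5 82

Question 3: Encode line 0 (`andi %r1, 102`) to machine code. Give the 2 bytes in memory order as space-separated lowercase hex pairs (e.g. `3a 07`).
0c e6

0. andi fields op=0x3:6|rd=1:3|imm=102:7 → word 0ce6h → 0c e6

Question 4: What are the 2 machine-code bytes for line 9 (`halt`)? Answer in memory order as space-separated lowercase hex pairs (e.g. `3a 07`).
14 00

line 9 (halt): pack op=0x5:6|pad=0:10 = 0x1400; big→ 14 00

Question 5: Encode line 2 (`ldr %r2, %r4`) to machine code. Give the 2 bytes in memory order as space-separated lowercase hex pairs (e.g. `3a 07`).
55 40

line 2 (ldr): pack op=0x15:6|rd=2:3|rs=4:3|pad=0:4 = 0x5540; big→ 55 40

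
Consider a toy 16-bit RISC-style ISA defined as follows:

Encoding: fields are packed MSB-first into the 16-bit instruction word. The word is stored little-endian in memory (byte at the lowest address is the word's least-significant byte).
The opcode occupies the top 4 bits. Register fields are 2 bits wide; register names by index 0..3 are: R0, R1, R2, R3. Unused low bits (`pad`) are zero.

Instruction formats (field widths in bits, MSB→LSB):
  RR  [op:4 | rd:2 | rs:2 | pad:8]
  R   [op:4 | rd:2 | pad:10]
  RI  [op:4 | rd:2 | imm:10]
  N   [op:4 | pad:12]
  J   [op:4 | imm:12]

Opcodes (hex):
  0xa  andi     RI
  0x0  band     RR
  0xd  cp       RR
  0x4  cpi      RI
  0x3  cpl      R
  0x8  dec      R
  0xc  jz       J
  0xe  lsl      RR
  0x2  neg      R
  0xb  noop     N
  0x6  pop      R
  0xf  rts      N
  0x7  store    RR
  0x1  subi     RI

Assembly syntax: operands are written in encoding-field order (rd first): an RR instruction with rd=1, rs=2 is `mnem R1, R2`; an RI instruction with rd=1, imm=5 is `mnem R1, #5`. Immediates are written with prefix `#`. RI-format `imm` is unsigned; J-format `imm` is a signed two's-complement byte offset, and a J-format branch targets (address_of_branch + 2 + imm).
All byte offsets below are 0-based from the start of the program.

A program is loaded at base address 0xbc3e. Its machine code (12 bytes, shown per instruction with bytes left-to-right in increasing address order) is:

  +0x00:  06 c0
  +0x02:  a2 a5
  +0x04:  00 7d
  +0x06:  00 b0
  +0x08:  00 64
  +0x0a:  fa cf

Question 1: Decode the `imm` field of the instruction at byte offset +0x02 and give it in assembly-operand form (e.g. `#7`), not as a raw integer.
#418

@+02  little-endian(a2 a5) = 0xa5a2
  opcode bits[15:12]=0xa: andi/RI
  rd: (w>>10)&0x3=0x1 → R1
  imm: (w>>0)&0x3ff=0x1a2 → #418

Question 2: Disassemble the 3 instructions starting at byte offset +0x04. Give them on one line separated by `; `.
+0x04: 00 7d ⇒ word 0x7d00 (little)
  top 4b → 0x7 → store [RR]
  rd: (w>>10)&0x3=0x3 → R3
  rs: (w>>8)&0x3=0x1 → R1
+0x06: 00 b0 ⇒ word 0xb000 (little)
  top 4b → 0xb → noop [N]
+0x08: 00 64 ⇒ word 0x6400 (little)
  top 4b → 0x6 → pop [R]
  rd: (w>>10)&0x3=0x1 → R1

store R3, R1; noop; pop R1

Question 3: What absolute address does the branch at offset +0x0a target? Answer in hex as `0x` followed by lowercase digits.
0xbc44

off 0x0a: read fa cf as little → 0xcffa
  top 4b → 0xc → jz [J]
  [11:0] imm=4090 (s12→-6) = #-6
  target = base 0xbc3e + off 0x0a + 2 + imm -6 = 0xbc44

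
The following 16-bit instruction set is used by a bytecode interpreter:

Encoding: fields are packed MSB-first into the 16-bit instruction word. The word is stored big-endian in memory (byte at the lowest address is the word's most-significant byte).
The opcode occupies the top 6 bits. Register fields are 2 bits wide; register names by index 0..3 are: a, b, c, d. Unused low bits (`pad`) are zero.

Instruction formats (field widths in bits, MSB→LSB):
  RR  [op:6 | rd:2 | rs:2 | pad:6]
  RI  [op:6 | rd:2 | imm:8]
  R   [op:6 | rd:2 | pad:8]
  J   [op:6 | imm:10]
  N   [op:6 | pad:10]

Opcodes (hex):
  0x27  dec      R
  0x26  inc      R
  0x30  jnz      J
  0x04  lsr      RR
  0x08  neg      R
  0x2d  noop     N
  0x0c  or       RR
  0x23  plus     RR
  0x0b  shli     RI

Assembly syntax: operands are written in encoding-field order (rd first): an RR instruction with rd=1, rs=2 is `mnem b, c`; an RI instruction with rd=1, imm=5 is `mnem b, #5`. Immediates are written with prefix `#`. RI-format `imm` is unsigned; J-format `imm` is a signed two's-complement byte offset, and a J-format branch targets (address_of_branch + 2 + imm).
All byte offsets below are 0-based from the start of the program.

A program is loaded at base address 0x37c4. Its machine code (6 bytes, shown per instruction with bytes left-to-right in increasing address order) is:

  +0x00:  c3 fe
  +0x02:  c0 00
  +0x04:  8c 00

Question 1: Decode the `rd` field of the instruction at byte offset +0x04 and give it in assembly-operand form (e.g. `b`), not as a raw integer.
a

off 0x04: read 8c 00 as big → 0x8c00
  op=0x8c00>>10=0x23 ⇒ plus (RR)
  rd: (w>>8)&0x3=0x0 → a
  rs: (w>>6)&0x3=0x0 → a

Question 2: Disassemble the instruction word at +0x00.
jnz #-2

@+00  big-endian(c3 fe) = 0xc3fe
  op=0xc3fe>>10=0x30 ⇒ jnz (J)
  imm: (w>>0)&0x3ff=0x3fe (s10→-2) → #-2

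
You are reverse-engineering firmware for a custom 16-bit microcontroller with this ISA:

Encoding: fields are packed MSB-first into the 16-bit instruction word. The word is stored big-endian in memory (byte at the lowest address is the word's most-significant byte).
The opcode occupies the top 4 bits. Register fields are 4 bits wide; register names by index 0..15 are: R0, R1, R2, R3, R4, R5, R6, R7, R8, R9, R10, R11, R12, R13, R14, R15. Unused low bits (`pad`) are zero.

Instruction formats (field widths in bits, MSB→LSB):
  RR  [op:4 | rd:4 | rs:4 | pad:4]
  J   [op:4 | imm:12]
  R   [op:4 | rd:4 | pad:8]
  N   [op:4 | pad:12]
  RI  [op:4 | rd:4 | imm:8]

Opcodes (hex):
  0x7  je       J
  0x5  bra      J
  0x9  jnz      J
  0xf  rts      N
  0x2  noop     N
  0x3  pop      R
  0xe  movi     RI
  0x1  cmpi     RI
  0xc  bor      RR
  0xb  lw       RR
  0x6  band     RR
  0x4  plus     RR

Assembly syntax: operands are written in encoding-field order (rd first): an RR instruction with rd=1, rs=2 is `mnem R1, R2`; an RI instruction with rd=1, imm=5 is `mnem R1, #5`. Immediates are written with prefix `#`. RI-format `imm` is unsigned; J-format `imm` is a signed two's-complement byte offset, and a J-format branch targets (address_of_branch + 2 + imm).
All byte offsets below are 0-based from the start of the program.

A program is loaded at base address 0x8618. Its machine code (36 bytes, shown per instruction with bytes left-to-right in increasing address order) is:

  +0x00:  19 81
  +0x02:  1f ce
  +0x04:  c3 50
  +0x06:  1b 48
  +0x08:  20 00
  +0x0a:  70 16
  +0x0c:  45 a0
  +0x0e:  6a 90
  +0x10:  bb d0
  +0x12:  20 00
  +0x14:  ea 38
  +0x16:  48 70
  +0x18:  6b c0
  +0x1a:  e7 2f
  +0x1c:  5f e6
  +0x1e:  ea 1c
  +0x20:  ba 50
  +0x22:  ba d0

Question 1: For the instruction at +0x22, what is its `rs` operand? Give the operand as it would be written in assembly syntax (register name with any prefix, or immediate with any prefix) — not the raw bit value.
@+22  big-endian(ba d0) = 0xbad0
  top 4b → 0xb → lw [RR]
  [11:8] rd=10 = R10
  [7:4] rs=13 = R13

R13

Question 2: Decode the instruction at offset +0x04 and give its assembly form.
bor R3, R5

off 0x04: read c3 50 as big → 0xc350
  op=0xc350>>12=0xc ⇒ bor (RR)
  rd: (w>>8)&0xf=0x3 → R3
  rs: (w>>4)&0xf=0x5 → R5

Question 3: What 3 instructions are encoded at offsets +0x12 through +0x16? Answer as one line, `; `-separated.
off 0x12: read 20 00 as big → 0x2000
  opcode bits[15:12]=0x2: noop/N
off 0x14: read ea 38 as big → 0xea38
  opcode bits[15:12]=0xe: movi/RI
  rd@[11:8]=0xa ⇒ R10
  imm@[7:0]=0x38 ⇒ #56
off 0x16: read 48 70 as big → 0x4870
  opcode bits[15:12]=0x4: plus/RR
  rd@[11:8]=0x8 ⇒ R8
  rs@[7:4]=0x7 ⇒ R7

noop; movi R10, #56; plus R8, R7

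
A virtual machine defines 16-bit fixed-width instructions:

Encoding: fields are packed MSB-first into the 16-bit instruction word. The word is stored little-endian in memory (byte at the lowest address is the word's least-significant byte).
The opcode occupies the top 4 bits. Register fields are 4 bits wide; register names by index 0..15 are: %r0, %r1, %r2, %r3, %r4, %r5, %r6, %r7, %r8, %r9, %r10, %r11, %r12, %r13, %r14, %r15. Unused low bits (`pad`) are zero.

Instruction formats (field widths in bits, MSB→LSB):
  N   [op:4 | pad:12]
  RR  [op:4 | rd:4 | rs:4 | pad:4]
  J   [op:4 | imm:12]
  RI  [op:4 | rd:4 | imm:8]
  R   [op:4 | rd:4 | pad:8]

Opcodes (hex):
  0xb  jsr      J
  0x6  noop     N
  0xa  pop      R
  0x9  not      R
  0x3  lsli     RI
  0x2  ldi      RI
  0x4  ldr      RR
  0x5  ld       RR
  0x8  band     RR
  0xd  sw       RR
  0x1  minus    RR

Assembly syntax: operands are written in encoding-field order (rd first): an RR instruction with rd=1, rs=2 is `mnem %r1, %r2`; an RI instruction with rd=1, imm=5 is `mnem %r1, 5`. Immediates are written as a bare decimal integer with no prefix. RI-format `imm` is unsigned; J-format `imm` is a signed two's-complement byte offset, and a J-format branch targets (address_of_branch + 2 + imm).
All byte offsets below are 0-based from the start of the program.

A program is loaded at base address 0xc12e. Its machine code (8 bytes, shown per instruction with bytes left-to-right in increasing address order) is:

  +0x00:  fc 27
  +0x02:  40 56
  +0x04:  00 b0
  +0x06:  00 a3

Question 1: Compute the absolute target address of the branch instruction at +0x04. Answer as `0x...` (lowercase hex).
@+04  little-endian(00 b0) = 0xb000
  opcode bits[15:12]=0xb: jsr/J
  imm: (w>>0)&0xfff=0x0 → 0
  target = base 0xc12e + off 0x04 + 2 + imm 0 = 0xc134

0xc134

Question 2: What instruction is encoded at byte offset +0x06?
off 0x06: read 00 a3 as little → 0xa300
  opcode bits[15:12]=0xa: pop/R
  rd: (w>>8)&0xf=0x3 → %r3

pop %r3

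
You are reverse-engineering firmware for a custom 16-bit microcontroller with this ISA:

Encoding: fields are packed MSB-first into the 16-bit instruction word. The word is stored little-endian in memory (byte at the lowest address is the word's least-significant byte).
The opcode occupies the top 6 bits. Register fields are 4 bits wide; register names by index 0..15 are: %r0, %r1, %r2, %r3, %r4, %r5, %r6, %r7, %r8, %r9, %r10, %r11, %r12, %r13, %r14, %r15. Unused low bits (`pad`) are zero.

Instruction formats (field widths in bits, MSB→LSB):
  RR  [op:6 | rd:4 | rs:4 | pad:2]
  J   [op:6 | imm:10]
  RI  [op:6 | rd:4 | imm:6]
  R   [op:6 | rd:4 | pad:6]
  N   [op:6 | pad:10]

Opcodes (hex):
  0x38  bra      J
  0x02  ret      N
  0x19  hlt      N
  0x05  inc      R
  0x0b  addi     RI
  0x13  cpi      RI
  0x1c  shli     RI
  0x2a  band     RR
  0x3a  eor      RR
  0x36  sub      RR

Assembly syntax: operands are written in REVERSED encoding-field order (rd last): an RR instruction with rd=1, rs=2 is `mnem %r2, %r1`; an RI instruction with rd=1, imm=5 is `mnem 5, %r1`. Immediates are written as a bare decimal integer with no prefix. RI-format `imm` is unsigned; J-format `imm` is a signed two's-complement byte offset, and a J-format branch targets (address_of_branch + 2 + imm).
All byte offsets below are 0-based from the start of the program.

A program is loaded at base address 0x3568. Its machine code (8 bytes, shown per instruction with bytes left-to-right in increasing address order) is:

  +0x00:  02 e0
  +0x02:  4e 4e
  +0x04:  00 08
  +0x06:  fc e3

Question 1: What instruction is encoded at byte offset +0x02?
cpi 14, %r9

[02] 4e 4e → 0x4e4e
  op=0x4e4e>>10=0x13 ⇒ cpi (RI)
  rd@[9:6]=0x9 ⇒ %r9
  imm@[5:0]=0xe ⇒ 14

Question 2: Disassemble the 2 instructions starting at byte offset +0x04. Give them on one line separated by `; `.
+0x04: 00 08 ⇒ word 0x0800 (little)
  opcode bits[15:10]=0x2: ret/N
+0x06: fc e3 ⇒ word 0xe3fc (little)
  opcode bits[15:10]=0x38: bra/J
  [9:0] imm=1020 (s10→-4) = -4

ret; bra -4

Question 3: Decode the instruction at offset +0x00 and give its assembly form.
bra 2

@+00  little-endian(02 e0) = 0xe002
  op=0xe002>>10=0x38 ⇒ bra (J)
  imm: (w>>0)&0x3ff=0x2 → 2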